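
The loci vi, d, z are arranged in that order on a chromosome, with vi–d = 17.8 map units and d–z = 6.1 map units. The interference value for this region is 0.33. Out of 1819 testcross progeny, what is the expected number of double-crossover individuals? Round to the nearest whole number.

Map distances give recombination frequencies of 0.178 and 0.061 for the two intervals.
With interference 0.33 (so coincidence = 0.67), expected double-crossover frequency = 0.178 × 0.061 × 0.67 = 0.00727.
Expected number = 0.00727 × 1819 = 13.23 ≈ 13.

13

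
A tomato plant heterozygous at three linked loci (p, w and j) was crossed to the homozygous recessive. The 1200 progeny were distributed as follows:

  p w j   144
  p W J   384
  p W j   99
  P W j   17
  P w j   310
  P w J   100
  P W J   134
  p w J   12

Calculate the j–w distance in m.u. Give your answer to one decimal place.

The two most frequent reciprocal classes, P w j and p W J, are the parental types, so the F1 was P w j / p W J.
The two rarest classes, P W j and p w J, are the double crossovers. Comparing them with the parentals, only the w allele has switched, so w is the middle locus and the order is j – w – p.
Crossovers in the j–w interval produce the single-crossover classes P w J and p W j (100 + 99 = 199) plus the double crossovers (29).
RF(j–w) = (199 + 29) / 1200 = 228/1200 = 0.1900 → 19.0 m.u.

19.0 m.u.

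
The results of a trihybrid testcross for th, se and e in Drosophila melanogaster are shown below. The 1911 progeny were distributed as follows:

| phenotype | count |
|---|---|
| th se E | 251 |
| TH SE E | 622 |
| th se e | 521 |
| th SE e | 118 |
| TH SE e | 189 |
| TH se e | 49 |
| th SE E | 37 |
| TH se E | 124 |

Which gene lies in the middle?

th

The two most frequent reciprocal classes, TH SE E and th se e, are the parental types, so the F1 was TH SE E / th se e.
The two rarest classes, th SE E and TH se e, are the double crossovers. Comparing them with the parentals, only the th allele has switched, so th is the middle locus and the order is e – th – se.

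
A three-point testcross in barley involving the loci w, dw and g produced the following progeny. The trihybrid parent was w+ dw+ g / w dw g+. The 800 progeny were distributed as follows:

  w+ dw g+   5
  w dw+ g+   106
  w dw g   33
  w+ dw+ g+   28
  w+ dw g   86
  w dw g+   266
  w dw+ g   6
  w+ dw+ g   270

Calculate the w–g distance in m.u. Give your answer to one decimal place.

9.0 m.u.

The two rarest classes, w dw+ g and w+ dw g+, are the double crossovers. Comparing them with the parentals, only the w allele has switched, so w is the middle locus and the order is g – w – dw.
Crossovers in the g–w interval produce the single-crossover classes w+ dw+ g+ and w dw g (28 + 33 = 61) plus the double crossovers (11).
RF(g–w) = (61 + 11) / 800 = 72/800 = 0.0900 → 9.0 m.u.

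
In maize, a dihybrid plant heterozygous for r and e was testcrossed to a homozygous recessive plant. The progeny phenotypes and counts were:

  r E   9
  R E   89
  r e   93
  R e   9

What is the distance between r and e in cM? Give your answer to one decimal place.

The two most frequent classes, R E (89) and r e (93), are the parental types, so the F1 was R E / r e.
The recombinant classes are R e and r E: 9 + 9 = 18.
Recombination frequency = 18/200 = 0.0900 ≈ 9.0%, i.e. 9.0 cM.

9.0 cM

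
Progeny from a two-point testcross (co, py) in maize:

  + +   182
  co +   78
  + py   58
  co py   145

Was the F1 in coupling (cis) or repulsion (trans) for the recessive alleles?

The two most frequent classes are + + (182) and co py (145); these are the parental (non-recombinant) types.
So the F1 carried + + on one chromosome and co py on the other — the recessive alleles are on the same chromosome (cis / coupling).

cis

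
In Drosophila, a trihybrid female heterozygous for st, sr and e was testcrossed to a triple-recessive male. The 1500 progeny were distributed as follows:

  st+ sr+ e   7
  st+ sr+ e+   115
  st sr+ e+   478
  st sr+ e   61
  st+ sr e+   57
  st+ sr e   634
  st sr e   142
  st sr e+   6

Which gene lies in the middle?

sr

The two most frequent reciprocal classes, st+ sr e and st sr+ e+, are the parental types, so the F1 was st+ sr e / st sr+ e+.
The two rarest classes, st+ sr+ e and st sr e+, are the double crossovers. Comparing them with the parentals, only the sr allele has switched, so sr is the middle locus and the order is st – sr – e.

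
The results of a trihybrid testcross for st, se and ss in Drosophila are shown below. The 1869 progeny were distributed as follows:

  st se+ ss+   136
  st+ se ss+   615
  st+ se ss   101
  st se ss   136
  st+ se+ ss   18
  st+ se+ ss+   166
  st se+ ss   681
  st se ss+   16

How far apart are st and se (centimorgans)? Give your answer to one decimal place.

18.0 centimorgans

The two most frequent reciprocal classes, st+ se ss+ and st se+ ss, are the parental types, so the F1 was st+ se ss+ / st se+ ss.
The two rarest classes, st se ss+ and st+ se+ ss, are the double crossovers. Comparing them with the parentals, only the st allele has switched, so st is the middle locus and the order is se – st – ss.
Crossovers in the se–st interval produce the single-crossover classes st+ se+ ss+ and st se ss (166 + 136 = 302) plus the double crossovers (34).
RF(se–st) = (302 + 34) / 1869 = 336/1869 = 0.1798 → 18.0 centimorgans.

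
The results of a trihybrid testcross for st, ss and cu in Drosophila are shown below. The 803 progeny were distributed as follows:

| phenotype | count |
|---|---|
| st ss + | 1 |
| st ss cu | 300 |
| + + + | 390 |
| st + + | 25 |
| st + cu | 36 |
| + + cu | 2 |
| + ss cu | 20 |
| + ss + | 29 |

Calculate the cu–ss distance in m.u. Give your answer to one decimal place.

8.5 m.u.

The two most frequent reciprocal classes, st ss cu and + + +, are the parental types, so the F1 was st ss cu / + + +.
The two rarest classes, st ss + and + + cu, are the double crossovers. Comparing them with the parentals, only the cu allele has switched, so cu is the middle locus and the order is st – cu – ss.
Crossovers in the cu–ss interval produce the single-crossover classes st + cu and + ss + (36 + 29 = 65) plus the double crossovers (3).
RF(cu–ss) = (65 + 3) / 803 = 68/803 = 0.0847 → 8.5 m.u.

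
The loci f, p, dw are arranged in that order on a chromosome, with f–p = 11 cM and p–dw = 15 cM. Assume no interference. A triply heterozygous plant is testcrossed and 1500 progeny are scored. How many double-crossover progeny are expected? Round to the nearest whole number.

25

Map distances give recombination frequencies of 0.110 and 0.150 for the two intervals.
With no interference, expected double-crossover frequency = 0.110 × 0.150 = 0.01650.
Expected number = 0.01650 × 1500 = 24.75 ≈ 25.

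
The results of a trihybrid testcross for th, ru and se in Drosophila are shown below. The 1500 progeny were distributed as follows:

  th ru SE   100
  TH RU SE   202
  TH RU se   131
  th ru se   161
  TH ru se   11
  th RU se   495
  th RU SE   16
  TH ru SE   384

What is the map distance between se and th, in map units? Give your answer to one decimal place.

The two most frequent reciprocal classes, TH ru SE and th RU se, are the parental types, so the F1 was TH ru SE / th RU se.
The two rarest classes, TH ru se and th RU SE, are the double crossovers. Comparing them with the parentals, only the se allele has switched, so se is the middle locus and the order is ru – se – th.
Crossovers in the se–th interval produce the single-crossover classes th ru SE and TH RU se (100 + 131 = 231) plus the double crossovers (27).
RF(se–th) = (231 + 27) / 1500 = 258/1500 = 0.1720 → 17.2 map units.

17.2 map units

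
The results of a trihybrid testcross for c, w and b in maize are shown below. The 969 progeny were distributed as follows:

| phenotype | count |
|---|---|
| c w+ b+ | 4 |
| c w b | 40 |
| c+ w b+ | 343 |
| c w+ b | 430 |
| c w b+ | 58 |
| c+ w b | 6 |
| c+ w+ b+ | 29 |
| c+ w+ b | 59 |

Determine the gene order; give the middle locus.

b

The two most frequent reciprocal classes, c+ w b+ and c w+ b, are the parental types, so the F1 was c+ w b+ / c w+ b.
The two rarest classes, c+ w b and c w+ b+, are the double crossovers. Comparing them with the parentals, only the b allele has switched, so b is the middle locus and the order is w – b – c.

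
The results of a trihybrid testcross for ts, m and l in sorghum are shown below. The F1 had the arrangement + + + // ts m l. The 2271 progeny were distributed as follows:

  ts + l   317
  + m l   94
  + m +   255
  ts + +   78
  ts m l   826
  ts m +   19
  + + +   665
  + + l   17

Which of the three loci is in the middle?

l

The two rarest classes, + + l and ts m +, are the double crossovers. Comparing them with the parentals, only the l allele has switched, so l is the middle locus and the order is m – l – ts.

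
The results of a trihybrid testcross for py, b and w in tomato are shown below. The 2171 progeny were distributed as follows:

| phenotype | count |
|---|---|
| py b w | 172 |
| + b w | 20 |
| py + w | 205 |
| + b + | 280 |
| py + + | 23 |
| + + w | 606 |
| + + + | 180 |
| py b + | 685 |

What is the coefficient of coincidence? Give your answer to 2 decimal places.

The two most frequent reciprocal classes, + + w and py b +, are the parental types, so the F1 was + + w / py b +.
The two rarest classes, + b w and py + +, are the double crossovers. Comparing them with the parentals, only the b allele has switched, so b is the middle locus and the order is py – b – w.
py–b: (485 + 43)/2171 = 0.2432; b–w: (352 + 43)/2171 = 0.1819.
Expected DCO frequency = 0.2432 × 0.1819 ≈ 0.04424; observed = 43/2171 ≈ 0.01981.
Coefficient of coincidence = 0.01981/0.04424 ≈ 0.45.

0.45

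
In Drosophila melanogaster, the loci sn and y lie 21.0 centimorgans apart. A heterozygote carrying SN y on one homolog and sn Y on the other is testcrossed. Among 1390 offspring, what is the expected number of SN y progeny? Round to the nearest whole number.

A map distance of 21.0 centimorgans corresponds to a recombination frequency of 0.210.
The F1 is SN y / sn Y, so SN y is a parental gamete class with expected frequency (1 − r)/2 = 0.790/2 = 0.3950.
Expected number = 0.3950 × 1390 = 549.05 ≈ 549.

549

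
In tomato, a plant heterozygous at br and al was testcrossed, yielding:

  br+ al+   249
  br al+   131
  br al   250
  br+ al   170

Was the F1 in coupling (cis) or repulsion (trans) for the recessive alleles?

The two most frequent classes are br+ al+ (249) and br al (250); these are the parental (non-recombinant) types.
So the F1 carried br+ al+ on one chromosome and br al on the other — the recessive alleles are on the same chromosome (cis / coupling).

cis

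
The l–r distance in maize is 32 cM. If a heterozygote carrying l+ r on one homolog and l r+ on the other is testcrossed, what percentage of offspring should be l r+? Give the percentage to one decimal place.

A map distance of 32 cM corresponds to a recombination frequency of 0.320.
The F1 is l+ r / l r+, so l r+ is a parental gamete class with expected frequency (1 − r)/2 = 0.680/2 = 0.3400.
That is 0.3400 = 34.0% of the progeny.

34.0%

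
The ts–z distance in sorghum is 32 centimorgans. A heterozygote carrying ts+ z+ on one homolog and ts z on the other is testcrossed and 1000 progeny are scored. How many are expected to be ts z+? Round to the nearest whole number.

A map distance of 32 centimorgans corresponds to a recombination frequency of 0.320.
The F1 is ts+ z+ / ts z, so ts z+ is a recombinant gamete class with expected frequency r/2 = 0.320/2 = 0.1600.
Expected number = 0.1600 × 1000 = 160.00 ≈ 160.

160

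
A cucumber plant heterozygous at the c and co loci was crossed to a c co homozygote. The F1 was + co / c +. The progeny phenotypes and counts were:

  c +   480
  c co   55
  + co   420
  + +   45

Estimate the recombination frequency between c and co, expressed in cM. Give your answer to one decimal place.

The recombinant classes are + + and c co: 45 + 55 = 100.
Recombination frequency = 100/1000 = 0.1000 ≈ 10.0%, i.e. 10.0 cM.

10.0 cM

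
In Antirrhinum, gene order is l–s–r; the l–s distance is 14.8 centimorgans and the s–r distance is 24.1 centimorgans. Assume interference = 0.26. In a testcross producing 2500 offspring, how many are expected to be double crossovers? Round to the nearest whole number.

66

Map distances give recombination frequencies of 0.148 and 0.241 for the two intervals.
With interference 0.26 (so coincidence = 0.74), expected double-crossover frequency = 0.148 × 0.241 × 0.74 = 0.02639.
Expected number = 0.02639 × 2500 = 65.99 ≈ 66.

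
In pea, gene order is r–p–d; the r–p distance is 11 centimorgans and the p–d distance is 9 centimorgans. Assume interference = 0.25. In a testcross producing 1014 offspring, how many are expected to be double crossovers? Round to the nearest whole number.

8

Map distances give recombination frequencies of 0.110 and 0.090 for the two intervals.
With interference 0.25 (so coincidence = 0.75), expected double-crossover frequency = 0.110 × 0.090 × 0.75 = 0.00742.
Expected number = 0.00742 × 1014 = 7.53 ≈ 8.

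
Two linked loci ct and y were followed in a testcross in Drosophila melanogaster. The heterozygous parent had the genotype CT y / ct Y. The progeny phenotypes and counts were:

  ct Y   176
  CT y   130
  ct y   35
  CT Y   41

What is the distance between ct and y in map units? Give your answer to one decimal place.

The recombinant classes are CT Y and ct y: 41 + 35 = 76.
Recombination frequency = 76/382 = 0.1990 ≈ 19.9%, i.e. 19.9 map units.

19.9 map units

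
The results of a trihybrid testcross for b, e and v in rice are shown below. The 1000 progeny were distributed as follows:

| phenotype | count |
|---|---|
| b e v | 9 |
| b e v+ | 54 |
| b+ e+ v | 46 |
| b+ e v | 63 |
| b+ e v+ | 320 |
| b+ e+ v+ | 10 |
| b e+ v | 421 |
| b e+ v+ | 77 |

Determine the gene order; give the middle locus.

The two most frequent reciprocal classes, b+ e v+ and b e+ v, are the parental types, so the F1 was b+ e v+ / b e+ v.
The two rarest classes, b+ e+ v+ and b e v, are the double crossovers. Comparing them with the parentals, only the e allele has switched, so e is the middle locus and the order is v – e – b.

e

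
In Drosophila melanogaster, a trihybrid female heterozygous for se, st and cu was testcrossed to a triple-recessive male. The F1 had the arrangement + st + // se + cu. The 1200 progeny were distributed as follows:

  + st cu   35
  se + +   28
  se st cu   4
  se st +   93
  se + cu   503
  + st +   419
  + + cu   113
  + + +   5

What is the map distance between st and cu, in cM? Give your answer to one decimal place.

The two rarest classes, + + + and se st cu, are the double crossovers. Comparing them with the parentals, only the st allele has switched, so st is the middle locus and the order is se – st – cu.
Crossovers in the st–cu interval produce the single-crossover classes + st cu and se + + (35 + 28 = 63) plus the double crossovers (9).
RF(st–cu) = (63 + 9) / 1200 = 72/1200 = 0.0600 → 6.0 cM.

6.0 cM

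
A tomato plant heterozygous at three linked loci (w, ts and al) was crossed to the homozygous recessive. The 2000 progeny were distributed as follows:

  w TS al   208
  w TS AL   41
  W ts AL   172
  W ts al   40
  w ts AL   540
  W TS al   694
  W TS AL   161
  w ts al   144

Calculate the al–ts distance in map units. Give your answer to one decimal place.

The two most frequent reciprocal classes, w ts AL and W TS al, are the parental types, so the F1 was w ts AL / W TS al.
The two rarest classes, w TS AL and W ts al, are the double crossovers. Comparing them with the parentals, only the ts allele has switched, so ts is the middle locus and the order is w – ts – al.
Crossovers in the ts–al interval produce the single-crossover classes w ts al and W TS AL (144 + 161 = 305) plus the double crossovers (81).
RF(ts–al) = (305 + 81) / 2000 = 386/2000 = 0.1930 → 19.3 map units.

19.3 map units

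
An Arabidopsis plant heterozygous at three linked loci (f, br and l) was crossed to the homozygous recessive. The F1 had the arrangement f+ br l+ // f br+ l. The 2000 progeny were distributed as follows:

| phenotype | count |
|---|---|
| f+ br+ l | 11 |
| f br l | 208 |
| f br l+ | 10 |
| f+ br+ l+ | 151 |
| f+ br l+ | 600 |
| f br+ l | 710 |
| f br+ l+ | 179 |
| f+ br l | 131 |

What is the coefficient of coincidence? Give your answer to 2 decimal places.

0.33

The two rarest classes, f br l+ and f+ br+ l, are the double crossovers. Comparing them with the parentals, only the f allele has switched, so f is the middle locus and the order is l – f – br.
l–f: (310 + 21)/2000 = 0.1655; f–br: (359 + 21)/2000 = 0.1900.
Expected DCO frequency = 0.1655 × 0.1900 ≈ 0.03145; observed = 21/2000 ≈ 0.01050.
Coefficient of coincidence = 0.01050/0.03145 ≈ 0.33.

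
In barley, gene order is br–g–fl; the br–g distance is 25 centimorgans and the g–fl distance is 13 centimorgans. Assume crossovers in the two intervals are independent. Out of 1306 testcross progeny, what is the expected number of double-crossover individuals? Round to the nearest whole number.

Map distances give recombination frequencies of 0.250 and 0.130 for the two intervals.
With no interference, expected double-crossover frequency = 0.250 × 0.130 = 0.03250.
Expected number = 0.03250 × 1306 = 42.45 ≈ 42.

42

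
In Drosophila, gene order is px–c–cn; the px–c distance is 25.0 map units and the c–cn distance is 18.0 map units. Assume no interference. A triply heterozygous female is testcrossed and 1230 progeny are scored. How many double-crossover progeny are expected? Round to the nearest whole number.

55

Map distances give recombination frequencies of 0.250 and 0.180 for the two intervals.
With no interference, expected double-crossover frequency = 0.250 × 0.180 = 0.04500.
Expected number = 0.04500 × 1230 = 55.35 ≈ 55.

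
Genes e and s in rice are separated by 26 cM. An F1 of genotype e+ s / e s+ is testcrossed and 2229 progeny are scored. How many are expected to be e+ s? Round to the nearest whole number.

825

A map distance of 26 cM corresponds to a recombination frequency of 0.260.
The F1 is e+ s / e s+, so e+ s is a parental gamete class with expected frequency (1 − r)/2 = 0.740/2 = 0.3700.
Expected number = 0.3700 × 2229 = 824.73 ≈ 825.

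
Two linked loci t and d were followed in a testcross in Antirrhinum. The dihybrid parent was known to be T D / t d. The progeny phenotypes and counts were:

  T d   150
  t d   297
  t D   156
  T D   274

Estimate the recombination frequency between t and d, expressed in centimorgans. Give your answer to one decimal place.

34.9 centimorgans

The recombinant classes are T d and t D: 150 + 156 = 306.
Recombination frequency = 306/877 = 0.3489 ≈ 34.9%, i.e. 34.9 centimorgans.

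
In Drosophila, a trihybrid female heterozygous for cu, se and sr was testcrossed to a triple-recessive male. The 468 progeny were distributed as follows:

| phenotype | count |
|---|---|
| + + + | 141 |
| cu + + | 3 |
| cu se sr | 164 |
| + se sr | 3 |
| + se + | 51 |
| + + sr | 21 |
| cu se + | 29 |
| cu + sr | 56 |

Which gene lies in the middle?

cu

The two most frequent reciprocal classes, + + + and cu se sr, are the parental types, so the F1 was + + + / cu se sr.
The two rarest classes, cu + + and + se sr, are the double crossovers. Comparing them with the parentals, only the cu allele has switched, so cu is the middle locus and the order is se – cu – sr.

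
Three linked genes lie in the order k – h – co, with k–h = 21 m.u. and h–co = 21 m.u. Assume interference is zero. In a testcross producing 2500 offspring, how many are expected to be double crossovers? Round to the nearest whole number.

Map distances give recombination frequencies of 0.210 and 0.210 for the two intervals.
With no interference, expected double-crossover frequency = 0.210 × 0.210 = 0.04410.
Expected number = 0.04410 × 2500 = 110.25 ≈ 110.

110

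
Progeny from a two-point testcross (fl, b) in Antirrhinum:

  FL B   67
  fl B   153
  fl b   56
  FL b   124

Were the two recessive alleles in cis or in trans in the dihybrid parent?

The two most frequent classes are FL b (124) and fl B (153); these are the parental (non-recombinant) types.
So the F1 carried FL b on one chromosome and fl B on the other — the recessive alleles are on opposite chromosomes (trans / repulsion).

trans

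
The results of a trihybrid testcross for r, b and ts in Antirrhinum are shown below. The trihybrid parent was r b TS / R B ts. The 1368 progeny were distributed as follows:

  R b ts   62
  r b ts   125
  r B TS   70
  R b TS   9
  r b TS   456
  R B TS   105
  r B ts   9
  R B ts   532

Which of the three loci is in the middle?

r

The two rarest classes, R b TS and r B ts, are the double crossovers. Comparing them with the parentals, only the r allele has switched, so r is the middle locus and the order is b – r – ts.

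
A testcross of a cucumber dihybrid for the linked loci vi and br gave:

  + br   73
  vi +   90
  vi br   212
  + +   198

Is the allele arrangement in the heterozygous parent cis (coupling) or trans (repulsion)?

cis

The two most frequent classes are + + (198) and vi br (212); these are the parental (non-recombinant) types.
So the F1 carried + + on one chromosome and vi br on the other — the recessive alleles are on the same chromosome (cis / coupling).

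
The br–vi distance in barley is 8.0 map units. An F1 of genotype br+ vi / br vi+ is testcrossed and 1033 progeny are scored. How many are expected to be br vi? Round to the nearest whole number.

41

A map distance of 8.0 map units corresponds to a recombination frequency of 0.080.
The F1 is br+ vi / br vi+, so br vi is a recombinant gamete class with expected frequency r/2 = 0.080/2 = 0.0400.
Expected number = 0.0400 × 1033 = 41.32 ≈ 41.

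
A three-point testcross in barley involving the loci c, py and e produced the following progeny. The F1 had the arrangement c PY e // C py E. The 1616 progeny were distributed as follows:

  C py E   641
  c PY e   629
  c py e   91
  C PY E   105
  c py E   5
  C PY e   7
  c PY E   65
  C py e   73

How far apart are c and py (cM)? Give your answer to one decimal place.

12.9 cM

The two rarest classes, C PY e and c py E, are the double crossovers. Comparing them with the parentals, only the c allele has switched, so c is the middle locus and the order is py – c – e.
Crossovers in the py–c interval produce the single-crossover classes c py e and C PY E (91 + 105 = 196) plus the double crossovers (12).
RF(py–c) = (196 + 12) / 1616 = 208/1616 = 0.1287 → 12.9 cM.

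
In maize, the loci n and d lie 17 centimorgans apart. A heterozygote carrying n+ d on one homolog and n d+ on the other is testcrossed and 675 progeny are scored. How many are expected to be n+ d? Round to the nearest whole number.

280

A map distance of 17 centimorgans corresponds to a recombination frequency of 0.170.
The F1 is n+ d / n d+, so n+ d is a parental gamete class with expected frequency (1 − r)/2 = 0.830/2 = 0.4150.
Expected number = 0.4150 × 675 = 280.12 ≈ 280.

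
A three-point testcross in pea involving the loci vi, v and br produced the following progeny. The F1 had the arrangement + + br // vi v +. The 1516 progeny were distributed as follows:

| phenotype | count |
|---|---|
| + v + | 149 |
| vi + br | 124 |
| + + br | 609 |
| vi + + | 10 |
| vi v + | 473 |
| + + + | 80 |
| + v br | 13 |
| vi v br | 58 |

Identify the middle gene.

v

The two rarest classes, + v br and vi + +, are the double crossovers. Comparing them with the parentals, only the v allele has switched, so v is the middle locus and the order is br – v – vi.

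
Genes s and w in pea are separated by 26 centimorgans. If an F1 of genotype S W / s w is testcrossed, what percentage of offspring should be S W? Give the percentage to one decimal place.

A map distance of 26 centimorgans corresponds to a recombination frequency of 0.260.
The F1 is S W / s w, so S W is a parental gamete class with expected frequency (1 − r)/2 = 0.740/2 = 0.3700.
That is 0.3700 = 37.0% of the progeny.

37.0%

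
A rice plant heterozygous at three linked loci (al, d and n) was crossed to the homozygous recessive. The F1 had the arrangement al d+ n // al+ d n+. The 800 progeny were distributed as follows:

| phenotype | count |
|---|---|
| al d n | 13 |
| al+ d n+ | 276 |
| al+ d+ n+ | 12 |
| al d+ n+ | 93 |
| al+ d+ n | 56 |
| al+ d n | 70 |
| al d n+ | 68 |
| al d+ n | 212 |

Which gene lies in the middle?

The two rarest classes, al d n and al+ d+ n+, are the double crossovers. Comparing them with the parentals, only the d allele has switched, so d is the middle locus and the order is n – d – al.

d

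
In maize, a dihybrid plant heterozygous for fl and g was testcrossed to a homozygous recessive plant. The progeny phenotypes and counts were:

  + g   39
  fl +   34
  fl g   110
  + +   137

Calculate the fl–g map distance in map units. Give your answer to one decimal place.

22.8 map units

The two most frequent classes, + + (137) and fl g (110), are the parental types, so the F1 was + + / fl g.
The recombinant classes are + g and fl +: 39 + 34 = 73.
Recombination frequency = 73/320 = 0.2281 ≈ 22.8%, i.e. 22.8 map units.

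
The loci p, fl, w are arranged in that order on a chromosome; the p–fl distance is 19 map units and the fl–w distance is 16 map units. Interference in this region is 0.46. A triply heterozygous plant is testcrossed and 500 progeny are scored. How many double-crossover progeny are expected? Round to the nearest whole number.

8

Map distances give recombination frequencies of 0.190 and 0.160 for the two intervals.
With interference 0.46 (so coincidence = 0.54), expected double-crossover frequency = 0.190 × 0.160 × 0.54 = 0.01642.
Expected number = 0.01642 × 500 = 8.21 ≈ 8.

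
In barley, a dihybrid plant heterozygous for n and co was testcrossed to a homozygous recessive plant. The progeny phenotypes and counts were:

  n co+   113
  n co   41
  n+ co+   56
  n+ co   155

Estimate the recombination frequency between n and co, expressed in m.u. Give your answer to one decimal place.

26.6 m.u.

The two most frequent classes, n+ co (155) and n co+ (113), are the parental types, so the F1 was n+ co / n co+.
The recombinant classes are n+ co+ and n co: 56 + 41 = 97.
Recombination frequency = 97/365 = 0.2658 ≈ 26.6%, i.e. 26.6 m.u.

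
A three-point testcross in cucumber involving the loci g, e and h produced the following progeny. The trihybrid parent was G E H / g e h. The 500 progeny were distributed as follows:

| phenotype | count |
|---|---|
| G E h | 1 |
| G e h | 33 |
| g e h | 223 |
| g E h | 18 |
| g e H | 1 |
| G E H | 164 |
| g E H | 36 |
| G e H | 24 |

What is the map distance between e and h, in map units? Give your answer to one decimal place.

The two rarest classes, G E h and g e H, are the double crossovers. Comparing them with the parentals, only the h allele has switched, so h is the middle locus and the order is g – h – e.
Crossovers in the h–e interval produce the single-crossover classes G e H and g E h (24 + 18 = 42) plus the double crossovers (2).
RF(h–e) = (42 + 2) / 500 = 44/500 = 0.0880 → 8.8 map units.

8.8 map units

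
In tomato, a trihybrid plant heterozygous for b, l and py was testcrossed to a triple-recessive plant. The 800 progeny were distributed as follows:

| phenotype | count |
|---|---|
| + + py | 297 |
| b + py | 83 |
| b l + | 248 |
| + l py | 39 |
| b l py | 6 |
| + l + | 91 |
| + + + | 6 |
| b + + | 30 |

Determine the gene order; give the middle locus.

py

The two most frequent reciprocal classes, b l + and + + py, are the parental types, so the F1 was b l + / + + py.
The two rarest classes, b l py and + + +, are the double crossovers. Comparing them with the parentals, only the py allele has switched, so py is the middle locus and the order is l – py – b.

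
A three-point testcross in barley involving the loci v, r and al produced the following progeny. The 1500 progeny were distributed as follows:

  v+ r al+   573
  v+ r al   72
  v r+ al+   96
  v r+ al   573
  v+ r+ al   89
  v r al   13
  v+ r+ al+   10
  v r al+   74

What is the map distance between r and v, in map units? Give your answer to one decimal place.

The two most frequent reciprocal classes, v r+ al and v+ r al+, are the parental types, so the F1 was v r+ al / v+ r al+.
The two rarest classes, v r al and v+ r+ al+, are the double crossovers. Comparing them with the parentals, only the r allele has switched, so r is the middle locus and the order is al – r – v.
Crossovers in the r–v interval produce the single-crossover classes v+ r+ al and v r al+ (89 + 74 = 163) plus the double crossovers (23).
RF(r–v) = (163 + 23) / 1500 = 186/1500 = 0.1240 → 12.4 map units.

12.4 map units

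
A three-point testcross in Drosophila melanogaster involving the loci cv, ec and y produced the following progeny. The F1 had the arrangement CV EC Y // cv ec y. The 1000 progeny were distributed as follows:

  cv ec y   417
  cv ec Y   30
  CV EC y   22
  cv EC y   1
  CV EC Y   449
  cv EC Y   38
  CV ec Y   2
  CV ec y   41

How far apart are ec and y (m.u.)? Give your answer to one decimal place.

5.5 m.u.

The two rarest classes, CV ec Y and cv EC y, are the double crossovers. Comparing them with the parentals, only the ec allele has switched, so ec is the middle locus and the order is y – ec – cv.
Crossovers in the y–ec interval produce the single-crossover classes CV EC y and cv ec Y (22 + 30 = 52) plus the double crossovers (3).
RF(y–ec) = (52 + 3) / 1000 = 55/1000 = 0.0550 → 5.5 m.u.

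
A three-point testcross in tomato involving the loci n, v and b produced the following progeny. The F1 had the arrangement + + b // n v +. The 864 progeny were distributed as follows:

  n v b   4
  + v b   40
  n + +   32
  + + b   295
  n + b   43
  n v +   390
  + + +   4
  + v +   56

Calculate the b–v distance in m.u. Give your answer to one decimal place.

9.3 m.u.

The two rarest classes, + + + and n v b, are the double crossovers. Comparing them with the parentals, only the b allele has switched, so b is the middle locus and the order is n – b – v.
Crossovers in the b–v interval produce the single-crossover classes + v b and n + + (40 + 32 = 72) plus the double crossovers (8).
RF(b–v) = (72 + 8) / 864 = 80/864 = 0.0926 → 9.3 m.u.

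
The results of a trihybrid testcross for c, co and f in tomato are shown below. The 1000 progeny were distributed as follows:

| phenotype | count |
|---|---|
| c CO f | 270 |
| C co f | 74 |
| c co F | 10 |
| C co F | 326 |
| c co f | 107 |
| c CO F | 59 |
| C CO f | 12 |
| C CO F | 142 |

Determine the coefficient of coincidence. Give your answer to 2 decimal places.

0.52

The two most frequent reciprocal classes, C co F and c CO f, are the parental types, so the F1 was C co F / c CO f.
The two rarest classes, c co F and C CO f, are the double crossovers. Comparing them with the parentals, only the c allele has switched, so c is the middle locus and the order is f – c – co.
f–c: (133 + 22)/1000 = 0.1550; c–co: (249 + 22)/1000 = 0.2710.
Expected DCO frequency = 0.1550 × 0.2710 ≈ 0.04201; observed = 22/1000 ≈ 0.02200.
Coefficient of coincidence = 0.02200/0.04201 ≈ 0.52.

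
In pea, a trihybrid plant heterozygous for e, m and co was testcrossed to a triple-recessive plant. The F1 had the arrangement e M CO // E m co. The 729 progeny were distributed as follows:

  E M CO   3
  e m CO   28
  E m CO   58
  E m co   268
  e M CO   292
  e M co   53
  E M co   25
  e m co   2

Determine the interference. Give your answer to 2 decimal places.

The two rarest classes, E M CO and e m co, are the double crossovers. Comparing them with the parentals, only the e allele has switched, so e is the middle locus and the order is m – e – co.
m–e: (53 + 5)/729 = 0.0796; e–co: (111 + 5)/729 = 0.1591.
Expected DCO frequency = 0.0796 × 0.1591 ≈ 0.01266; observed = 5/729 ≈ 0.00686.
Coefficient of coincidence = 0.00686/0.01266 ≈ 0.54; interference = 1 − 0.54 = 0.46.

0.46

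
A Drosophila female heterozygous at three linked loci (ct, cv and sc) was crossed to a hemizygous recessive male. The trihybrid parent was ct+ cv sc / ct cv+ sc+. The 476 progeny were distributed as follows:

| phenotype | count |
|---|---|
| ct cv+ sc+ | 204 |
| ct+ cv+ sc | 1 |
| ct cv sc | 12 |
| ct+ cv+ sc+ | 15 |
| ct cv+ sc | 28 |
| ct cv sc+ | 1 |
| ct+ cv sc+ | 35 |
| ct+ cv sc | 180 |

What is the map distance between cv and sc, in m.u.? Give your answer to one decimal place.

13.7 m.u.

The two rarest classes, ct+ cv+ sc and ct cv sc+, are the double crossovers. Comparing them with the parentals, only the cv allele has switched, so cv is the middle locus and the order is sc – cv – ct.
Crossovers in the sc–cv interval produce the single-crossover classes ct+ cv sc+ and ct cv+ sc (35 + 28 = 63) plus the double crossovers (2).
RF(sc–cv) = (63 + 2) / 476 = 65/476 = 0.1366 → 13.7 m.u.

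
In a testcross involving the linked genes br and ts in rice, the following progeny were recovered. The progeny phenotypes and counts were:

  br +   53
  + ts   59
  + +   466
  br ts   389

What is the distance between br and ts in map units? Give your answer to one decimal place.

The two most frequent classes, + + (466) and br ts (389), are the parental types, so the F1 was + + / br ts.
The recombinant classes are + ts and br +: 59 + 53 = 112.
Recombination frequency = 112/967 = 0.1158 ≈ 11.6%, i.e. 11.6 map units.

11.6 map units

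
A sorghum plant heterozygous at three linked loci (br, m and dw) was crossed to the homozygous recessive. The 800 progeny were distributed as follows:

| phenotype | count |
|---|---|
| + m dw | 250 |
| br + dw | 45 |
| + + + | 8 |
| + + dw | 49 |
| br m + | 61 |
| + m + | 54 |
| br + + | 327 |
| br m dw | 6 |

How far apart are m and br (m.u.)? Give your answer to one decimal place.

The two most frequent reciprocal classes, + m dw and br + +, are the parental types, so the F1 was + m dw / br + +.
The two rarest classes, br m dw and + + +, are the double crossovers. Comparing them with the parentals, only the br allele has switched, so br is the middle locus and the order is dw – br – m.
Crossovers in the br–m interval produce the single-crossover classes + + dw and br m + (49 + 61 = 110) plus the double crossovers (14).
RF(br–m) = (110 + 14) / 800 = 124/800 = 0.1550 → 15.5 m.u.

15.5 m.u.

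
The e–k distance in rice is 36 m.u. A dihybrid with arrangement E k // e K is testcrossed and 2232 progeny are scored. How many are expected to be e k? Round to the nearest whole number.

402

A map distance of 36 m.u. corresponds to a recombination frequency of 0.360.
The F1 is E k / e K, so e k is a recombinant gamete class with expected frequency r/2 = 0.360/2 = 0.1800.
Expected number = 0.1800 × 2232 = 401.76 ≈ 402.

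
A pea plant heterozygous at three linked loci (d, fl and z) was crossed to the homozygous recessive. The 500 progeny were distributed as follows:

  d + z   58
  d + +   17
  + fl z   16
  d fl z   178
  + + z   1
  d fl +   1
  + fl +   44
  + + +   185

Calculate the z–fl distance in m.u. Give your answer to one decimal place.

20.8 m.u.

The two most frequent reciprocal classes, + + + and d fl z, are the parental types, so the F1 was + + + / d fl z.
The two rarest classes, + + z and d fl +, are the double crossovers. Comparing them with the parentals, only the z allele has switched, so z is the middle locus and the order is fl – z – d.
Crossovers in the fl–z interval produce the single-crossover classes + fl + and d + z (44 + 58 = 102) plus the double crossovers (2).
RF(fl–z) = (102 + 2) / 500 = 104/500 = 0.2080 → 20.8 m.u.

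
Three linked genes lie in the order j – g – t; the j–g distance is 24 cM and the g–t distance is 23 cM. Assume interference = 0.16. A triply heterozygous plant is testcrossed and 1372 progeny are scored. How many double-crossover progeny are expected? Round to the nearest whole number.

Map distances give recombination frequencies of 0.240 and 0.230 for the two intervals.
With interference 0.16 (so coincidence = 0.84), expected double-crossover frequency = 0.240 × 0.230 × 0.84 = 0.04637.
Expected number = 0.04637 × 1372 = 63.62 ≈ 64.

64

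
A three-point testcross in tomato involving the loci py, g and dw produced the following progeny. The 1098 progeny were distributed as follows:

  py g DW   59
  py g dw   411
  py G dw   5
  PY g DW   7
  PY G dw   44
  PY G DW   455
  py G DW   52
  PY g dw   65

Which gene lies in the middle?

g

The two most frequent reciprocal classes, py g dw and PY G DW, are the parental types, so the F1 was py g dw / PY G DW.
The two rarest classes, py G dw and PY g DW, are the double crossovers. Comparing them with the parentals, only the g allele has switched, so g is the middle locus and the order is dw – g – py.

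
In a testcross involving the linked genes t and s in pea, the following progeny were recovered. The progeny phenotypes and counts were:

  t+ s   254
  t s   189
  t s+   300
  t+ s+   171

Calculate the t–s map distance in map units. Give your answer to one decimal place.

39.4 map units

The two most frequent classes, t+ s (254) and t s+ (300), are the parental types, so the F1 was t+ s / t s+.
The recombinant classes are t+ s+ and t s: 171 + 189 = 360.
Recombination frequency = 360/914 = 0.3939 ≈ 39.4%, i.e. 39.4 map units.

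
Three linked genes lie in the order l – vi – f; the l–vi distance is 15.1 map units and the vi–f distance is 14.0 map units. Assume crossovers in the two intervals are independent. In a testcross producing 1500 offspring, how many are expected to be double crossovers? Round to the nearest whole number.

Map distances give recombination frequencies of 0.151 and 0.140 for the two intervals.
With no interference, expected double-crossover frequency = 0.151 × 0.140 = 0.02114.
Expected number = 0.02114 × 1500 = 31.71 ≈ 32.

32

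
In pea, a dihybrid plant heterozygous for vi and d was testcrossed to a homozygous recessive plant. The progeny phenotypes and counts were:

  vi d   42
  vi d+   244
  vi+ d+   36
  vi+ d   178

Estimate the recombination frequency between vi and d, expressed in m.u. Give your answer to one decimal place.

The two most frequent classes, vi+ d (178) and vi d+ (244), are the parental types, so the F1 was vi+ d / vi d+.
The recombinant classes are vi+ d+ and vi d: 36 + 42 = 78.
Recombination frequency = 78/500 = 0.1560 ≈ 15.6%, i.e. 15.6 m.u.

15.6 m.u.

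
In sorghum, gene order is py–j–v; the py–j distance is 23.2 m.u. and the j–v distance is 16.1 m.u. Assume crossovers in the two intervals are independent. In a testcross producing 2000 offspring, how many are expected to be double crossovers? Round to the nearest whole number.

Map distances give recombination frequencies of 0.232 and 0.161 for the two intervals.
With no interference, expected double-crossover frequency = 0.232 × 0.161 = 0.03735.
Expected number = 0.03735 × 2000 = 74.70 ≈ 75.

75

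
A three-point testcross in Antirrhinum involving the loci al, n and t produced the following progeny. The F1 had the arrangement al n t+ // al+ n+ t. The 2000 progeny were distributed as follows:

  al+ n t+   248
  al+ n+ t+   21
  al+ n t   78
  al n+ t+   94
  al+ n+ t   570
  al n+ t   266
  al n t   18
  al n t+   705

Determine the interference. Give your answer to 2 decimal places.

0.33

The two rarest classes, al n t and al+ n+ t+, are the double crossovers. Comparing them with the parentals, only the t allele has switched, so t is the middle locus and the order is n – t – al.
n–t: (172 + 39)/2000 = 0.1055; t–al: (514 + 39)/2000 = 0.2765.
Expected DCO frequency = 0.1055 × 0.2765 ≈ 0.02917; observed = 39/2000 ≈ 0.01950.
Coefficient of coincidence = 0.01950/0.02917 ≈ 0.67; interference = 1 − 0.67 = 0.33.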